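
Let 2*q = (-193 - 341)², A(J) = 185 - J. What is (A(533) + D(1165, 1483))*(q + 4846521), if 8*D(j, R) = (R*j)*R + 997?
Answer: 6391459637970951/4 ≈ 1.5979e+15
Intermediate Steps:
q = 142578 (q = (-193 - 341)²/2 = (½)*(-534)² = (½)*285156 = 142578)
D(j, R) = 997/8 + j*R²/8 (D(j, R) = ((R*j)*R + 997)/8 = (j*R² + 997)/8 = (997 + j*R²)/8 = 997/8 + j*R²/8)
(A(533) + D(1165, 1483))*(q + 4846521) = ((185 - 1*533) + (997/8 + (⅛)*1165*1483²))*(142578 + 4846521) = ((185 - 533) + (997/8 + (⅛)*1165*2199289))*4989099 = (-348 + (997/8 + 2562171685/8))*4989099 = (-348 + 1281086341/4)*4989099 = (1281084949/4)*4989099 = 6391459637970951/4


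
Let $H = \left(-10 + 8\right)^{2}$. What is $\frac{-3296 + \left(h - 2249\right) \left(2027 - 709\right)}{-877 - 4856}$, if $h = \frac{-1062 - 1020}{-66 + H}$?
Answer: $\frac{90619780}{177723} \approx 509.89$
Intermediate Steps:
$H = 4$ ($H = \left(-2\right)^{2} = 4$)
$h = \frac{1041}{31}$ ($h = \frac{-1062 - 1020}{-66 + 4} = - \frac{2082}{-62} = \left(-2082\right) \left(- \frac{1}{62}\right) = \frac{1041}{31} \approx 33.581$)
$\frac{-3296 + \left(h - 2249\right) \left(2027 - 709\right)}{-877 - 4856} = \frac{-3296 + \left(\frac{1041}{31} - 2249\right) \left(2027 - 709\right)}{-877 - 4856} = \frac{-3296 - \frac{90517604}{31}}{-5733} = \left(-3296 - \frac{90517604}{31}\right) \left(- \frac{1}{5733}\right) = \left(- \frac{90619780}{31}\right) \left(- \frac{1}{5733}\right) = \frac{90619780}{177723}$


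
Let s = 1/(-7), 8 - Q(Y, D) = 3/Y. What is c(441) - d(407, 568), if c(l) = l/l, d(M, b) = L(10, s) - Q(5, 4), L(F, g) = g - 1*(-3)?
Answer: 194/35 ≈ 5.5429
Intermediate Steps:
Q(Y, D) = 8 - 3/Y
s = -1/7 ≈ -0.14286
L(F, g) = 3 + g (L(F, g) = g + 3 = 3 + g)
d(M, b) = -159/35 (d(M, b) = (3 - 1/7) - (8 - 3/5) = 20/7 - (8 - 3*1/5) = 20/7 - (8 - 3/5) = 20/7 - 1*37/5 = 20/7 - 37/5 = -159/35)
c(l) = 1
c(441) - d(407, 568) = 1 - 1*(-159/35) = 1 + 159/35 = 194/35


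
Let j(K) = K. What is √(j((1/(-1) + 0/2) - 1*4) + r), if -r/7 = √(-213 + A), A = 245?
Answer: √(-5 - 28*√2) ≈ 6.6782*I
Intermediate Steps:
r = -28*√2 (r = -7*√(-213 + 245) = -28*√2 ≈ -39.598)
√(j((1/(-1) + 0/2) - 1*4) + r) = √(((1/(-1) + 0/2) - 1*4) - 28*√2) = √(((1*(-1) + 0*(½)) - 4) - 28*√2) = √(((-1 + 0) - 4) - 28*√2) = √((-1 - 4) - 28*√2) = √(-5 - 28*√2)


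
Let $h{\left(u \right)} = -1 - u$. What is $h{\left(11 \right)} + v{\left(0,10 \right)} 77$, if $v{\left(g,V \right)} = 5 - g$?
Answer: $373$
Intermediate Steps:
$h{\left(11 \right)} + v{\left(0,10 \right)} 77 = \left(-1 - 11\right) + \left(5 - 0\right) 77 = \left(-1 - 11\right) + \left(5 + 0\right) 77 = -12 + 5 \cdot 77 = -12 + 385 = 373$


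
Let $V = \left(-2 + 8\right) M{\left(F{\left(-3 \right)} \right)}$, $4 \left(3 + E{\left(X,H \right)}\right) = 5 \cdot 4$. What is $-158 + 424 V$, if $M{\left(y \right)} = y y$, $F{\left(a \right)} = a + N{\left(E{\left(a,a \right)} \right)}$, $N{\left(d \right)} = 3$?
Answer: $-158$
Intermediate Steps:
$E{\left(X,H \right)} = 2$ ($E{\left(X,H \right)} = -3 + \frac{5 \cdot 4}{4} = -3 + \frac{1}{4} \cdot 20 = -3 + 5 = 2$)
$F{\left(a \right)} = 3 + a$ ($F{\left(a \right)} = a + 3 = 3 + a$)
$M{\left(y \right)} = y^{2}$
$V = 0$ ($V = \left(-2 + 8\right) \left(3 - 3\right)^{2} = 6 \cdot 0^{2} = 6 \cdot 0 = 0$)
$-158 + 424 V = -158 + 424 \cdot 0 = -158 + 0 = -158$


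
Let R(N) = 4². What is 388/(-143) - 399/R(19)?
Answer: -63265/2288 ≈ -27.651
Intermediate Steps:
R(N) = 16
388/(-143) - 399/R(19) = 388/(-143) - 399/16 = 388*(-1/143) - 399*1/16 = -388/143 - 399/16 = -63265/2288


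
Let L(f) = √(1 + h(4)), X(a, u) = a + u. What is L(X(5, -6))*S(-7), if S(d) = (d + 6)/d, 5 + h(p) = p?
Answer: 0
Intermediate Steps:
h(p) = -5 + p
S(d) = (6 + d)/d
L(f) = 0 (L(f) = √(1 + (-5 + 4)) = √(1 - 1) = √0 = 0)
L(X(5, -6))*S(-7) = 0*((6 - 7)/(-7)) = 0*(-⅐*(-1)) = 0*(⅐) = 0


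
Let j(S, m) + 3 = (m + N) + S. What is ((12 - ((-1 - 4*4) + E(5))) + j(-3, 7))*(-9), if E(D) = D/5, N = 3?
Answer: -288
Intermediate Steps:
j(S, m) = S + m (j(S, m) = -3 + ((m + 3) + S) = -3 + ((3 + m) + S) = -3 + (3 + S + m) = S + m)
E(D) = D/5 (E(D) = D*(⅕) = D/5)
((12 - ((-1 - 4*4) + E(5))) + j(-3, 7))*(-9) = ((12 - ((-1 - 4*4) + (⅕)*5)) + (-3 + 7))*(-9) = ((12 - ((-1 - 16) + 1)) + 4)*(-9) = ((12 - (-17 + 1)) + 4)*(-9) = ((12 - 1*(-16)) + 4)*(-9) = ((12 + 16) + 4)*(-9) = (28 + 4)*(-9) = 32*(-9) = -288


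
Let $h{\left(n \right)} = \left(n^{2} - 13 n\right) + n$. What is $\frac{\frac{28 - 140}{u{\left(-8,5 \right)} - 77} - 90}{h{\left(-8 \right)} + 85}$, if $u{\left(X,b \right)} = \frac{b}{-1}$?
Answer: $- \frac{3634}{10045} \approx -0.36177$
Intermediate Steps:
$u{\left(X,b \right)} = - b$ ($u{\left(X,b \right)} = b \left(-1\right) = - b$)
$h{\left(n \right)} = n^{2} - 12 n$
$\frac{\frac{28 - 140}{u{\left(-8,5 \right)} - 77} - 90}{h{\left(-8 \right)} + 85} = \frac{\frac{28 - 140}{\left(-1\right) 5 - 77} - 90}{- 8 \left(-12 - 8\right) + 85} = \frac{- \frac{112}{-5 - 77} - 90}{\left(-8\right) \left(-20\right) + 85} = \frac{- \frac{112}{-82} - 90}{160 + 85} = \frac{\left(-112\right) \left(- \frac{1}{82}\right) - 90}{245} = \left(\frac{56}{41} - 90\right) \frac{1}{245} = \left(- \frac{3634}{41}\right) \frac{1}{245} = - \frac{3634}{10045}$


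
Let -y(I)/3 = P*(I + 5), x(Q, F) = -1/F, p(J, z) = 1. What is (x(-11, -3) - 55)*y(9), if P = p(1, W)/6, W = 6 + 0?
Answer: 1148/3 ≈ 382.67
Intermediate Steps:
W = 6
P = 1/6 ≈ 0.16667
y(I) = -5/2 - I/2 (y(I) = -(I + 5)/2 = -(5 + I)/2 = -3*(5/6 + I/6) = -5/2 - I/2)
(x(-11, -3) - 55)*y(9) = (-1/(-3) - 55)*(-5/2 - 1/2*9) = (-1*(-1/3) - 55)*(-5/2 - 9/2) = (1/3 - 55)*(-7) = -164/3*(-7) = 1148/3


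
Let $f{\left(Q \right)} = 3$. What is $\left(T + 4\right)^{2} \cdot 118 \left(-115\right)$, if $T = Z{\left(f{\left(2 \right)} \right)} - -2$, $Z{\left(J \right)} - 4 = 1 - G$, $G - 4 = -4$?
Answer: $-1641970$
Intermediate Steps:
$G = 0$ ($G = 4 - 4 = 0$)
$Z{\left(J \right)} = 5$ ($Z{\left(J \right)} = 4 + \left(1 - 0\right) = 4 + \left(1 + 0\right) = 4 + 1 = 5$)
$T = 7$ ($T = 5 - -2 = 5 + 2 = 7$)
$\left(T + 4\right)^{2} \cdot 118 \left(-115\right) = \left(7 + 4\right)^{2} \cdot 118 \left(-115\right) = 11^{2} \cdot 118 \left(-115\right) = 121 \cdot 118 \left(-115\right) = 14278 \left(-115\right) = -1641970$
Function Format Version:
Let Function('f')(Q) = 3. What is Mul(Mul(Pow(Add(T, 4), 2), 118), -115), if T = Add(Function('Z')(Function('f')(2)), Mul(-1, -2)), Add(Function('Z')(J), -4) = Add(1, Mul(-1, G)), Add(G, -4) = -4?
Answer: -1641970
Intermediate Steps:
G = 0 (G = Add(4, -4) = 0)
Function('Z')(J) = 5 (Function('Z')(J) = Add(4, Add(1, Mul(-1, 0))) = Add(4, Add(1, 0)) = Add(4, 1) = 5)
T = 7 (T = Add(5, Mul(-1, -2)) = Add(5, 2) = 7)
Mul(Mul(Pow(Add(T, 4), 2), 118), -115) = Mul(Mul(Pow(Add(7, 4), 2), 118), -115) = Mul(Mul(Pow(11, 2), 118), -115) = Mul(Mul(121, 118), -115) = Mul(14278, -115) = -1641970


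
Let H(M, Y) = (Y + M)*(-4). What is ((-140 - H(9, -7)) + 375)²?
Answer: 59049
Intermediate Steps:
H(M, Y) = -4*M - 4*Y (H(M, Y) = (M + Y)*(-4) = -4*M - 4*Y)
((-140 - H(9, -7)) + 375)² = ((-140 - (-4*9 - 4*(-7))) + 375)² = ((-140 - (-36 + 28)) + 375)² = ((-140 - 1*(-8)) + 375)² = ((-140 + 8) + 375)² = (-132 + 375)² = 243² = 59049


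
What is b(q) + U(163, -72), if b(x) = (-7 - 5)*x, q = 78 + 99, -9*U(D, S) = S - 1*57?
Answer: -6329/3 ≈ -2109.7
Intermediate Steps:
U(D, S) = 19/3 - S/9 (U(D, S) = -(S - 1*57)/9 = -(S - 57)/9 = -(-57 + S)/9 = 19/3 - S/9)
q = 177
b(x) = -12*x
b(q) + U(163, -72) = -12*177 + (19/3 - ⅑*(-72)) = -2124 + (19/3 + 8) = -2124 + 43/3 = -6329/3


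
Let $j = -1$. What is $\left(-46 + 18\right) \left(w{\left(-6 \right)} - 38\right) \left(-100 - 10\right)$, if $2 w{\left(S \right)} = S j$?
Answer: $-107800$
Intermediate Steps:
$w{\left(S \right)} = - \frac{S}{2}$ ($w{\left(S \right)} = \frac{S \left(-1\right)}{2} = \frac{\left(-1\right) S}{2} = - \frac{S}{2}$)
$\left(-46 + 18\right) \left(w{\left(-6 \right)} - 38\right) \left(-100 - 10\right) = \left(-46 + 18\right) \left(\left(- \frac{1}{2}\right) \left(-6\right) - 38\right) \left(-100 - 10\right) = - 28 \left(3 - 38\right) \left(-110\right) = \left(-28\right) \left(-35\right) \left(-110\right) = 980 \left(-110\right) = -107800$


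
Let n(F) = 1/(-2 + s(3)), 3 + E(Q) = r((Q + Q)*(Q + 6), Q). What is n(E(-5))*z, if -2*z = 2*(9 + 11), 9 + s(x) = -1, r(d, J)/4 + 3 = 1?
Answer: 5/3 ≈ 1.6667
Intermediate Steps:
r(d, J) = -8 (r(d, J) = -12 + 4*1 = -12 + 4 = -8)
s(x) = -10 (s(x) = -9 - 1 = -10)
E(Q) = -11 (E(Q) = -3 - 8 = -11)
z = -20 (z = -(9 + 11) = -20 ≈ -20.000)
n(F) = -1/12 (n(F) = 1/(-2 - 10) = 1/(-12) = -1/12)
n(E(-5))*z = -1/12*(-20) = 5/3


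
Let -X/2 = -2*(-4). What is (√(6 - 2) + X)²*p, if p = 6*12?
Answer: 14112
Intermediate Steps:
X = -16 (X = -(-4)*(-4) = -2*8 = -16)
p = 72
(√(6 - 2) + X)²*p = (√(6 - 2) - 16)²*72 = (√4 - 16)²*72 = (2 - 16)²*72 = (-14)²*72 = 196*72 = 14112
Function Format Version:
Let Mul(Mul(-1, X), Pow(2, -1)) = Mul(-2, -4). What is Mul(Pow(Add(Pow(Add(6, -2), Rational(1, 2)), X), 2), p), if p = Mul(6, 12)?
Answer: 14112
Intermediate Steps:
X = -16 (X = Mul(-2, Mul(-2, -4)) = Mul(-2, 8) = -16)
p = 72
Mul(Pow(Add(Pow(Add(6, -2), Rational(1, 2)), X), 2), p) = Mul(Pow(Add(Pow(Add(6, -2), Rational(1, 2)), -16), 2), 72) = Mul(Pow(Add(Pow(4, Rational(1, 2)), -16), 2), 72) = Mul(Pow(Add(2, -16), 2), 72) = Mul(Pow(-14, 2), 72) = Mul(196, 72) = 14112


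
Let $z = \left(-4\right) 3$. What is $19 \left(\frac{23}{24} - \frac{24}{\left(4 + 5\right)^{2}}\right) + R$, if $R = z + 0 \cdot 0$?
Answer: $\frac{125}{216} \approx 0.5787$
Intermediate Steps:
$z = -12$
$R = -12$ ($R = -12 + 0 \cdot 0 = -12 + 0 = -12$)
$19 \left(\frac{23}{24} - \frac{24}{\left(4 + 5\right)^{2}}\right) + R = 19 \left(\frac{23}{24} - \frac{24}{\left(4 + 5\right)^{2}}\right) - 12 = 19 \left(23 \cdot \frac{1}{24} - \frac{24}{9^{2}}\right) - 12 = 19 \left(\frac{23}{24} - \frac{24}{81}\right) - 12 = 19 \left(\frac{23}{24} - \frac{8}{27}\right) - 12 = 19 \cdot \frac{143}{216} - 12 = \frac{2717}{216} - 12 = \frac{125}{216}$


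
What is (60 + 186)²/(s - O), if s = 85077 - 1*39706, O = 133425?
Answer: -30258/44027 ≈ -0.68726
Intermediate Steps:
s = 45371 (s = 85077 - 39706 = 45371)
(60 + 186)²/(s - O) = (60 + 186)²/(45371 - 1*133425) = 246²/(45371 - 133425) = 60516/(-88054) = 60516*(-1/88054) = -30258/44027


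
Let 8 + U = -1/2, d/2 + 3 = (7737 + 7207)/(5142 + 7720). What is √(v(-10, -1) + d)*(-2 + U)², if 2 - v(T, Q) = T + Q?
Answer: 441*√385609191/25724 ≈ 336.65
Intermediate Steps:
v(T, Q) = 2 - Q - T (v(T, Q) = 2 - (T + Q) = 2 - (Q + T) = 2 + (-Q - T) = 2 - Q - T)
d = -23642/6431 (d = -6 + 2*((7737 + 7207)/(5142 + 7720)) = -6 + 2*(14944/12862) = -6 + 2*(14944*(1/12862)) = -6 + 2*(7472/6431) = -6 + 14944/6431 = -23642/6431 ≈ -3.6763)
U = -17/2 (U = -8 - 1/2 = -8 - 1*½ = -8 - ½ = -17/2 ≈ -8.5000)
√(v(-10, -1) + d)*(-2 + U)² = √((2 - 1*(-1) - 1*(-10)) - 23642/6431)*(-2 - 17/2)² = √((2 + 1 + 10) - 23642/6431)*(-21/2)² = √(13 - 23642/6431)*(441/4) = √(59961/6431)*(441/4) = (√385609191/6431)*(441/4) = 441*√385609191/25724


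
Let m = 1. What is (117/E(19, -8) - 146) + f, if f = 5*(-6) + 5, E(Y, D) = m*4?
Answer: -567/4 ≈ -141.75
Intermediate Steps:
E(Y, D) = 4 (E(Y, D) = 1*4 = 4)
f = -25 (f = -30 + 5 = -25)
(117/E(19, -8) - 146) + f = (117/4 - 146) - 25 = -467/4 - 25 = -567/4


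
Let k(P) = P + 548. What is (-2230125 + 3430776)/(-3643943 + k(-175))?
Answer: -1200651/3643570 ≈ -0.32953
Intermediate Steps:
k(P) = 548 + P
(-2230125 + 3430776)/(-3643943 + k(-175)) = (-2230125 + 3430776)/(-3643943 + (548 - 175)) = 1200651/(-3643943 + 373) = 1200651/(-3643570) = 1200651*(-1/3643570) = -1200651/3643570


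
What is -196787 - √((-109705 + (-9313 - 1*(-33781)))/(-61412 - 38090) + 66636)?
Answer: -196787 - √659748061646518/99502 ≈ -1.9705e+5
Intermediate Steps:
-196787 - √((-109705 + (-9313 - 1*(-33781)))/(-61412 - 38090) + 66636) = -196787 - √((-109705 + (-9313 + 33781))/(-99502) + 66636) = -196787 - √((-109705 + 24468)*(-1/99502) + 66636) = -196787 - √(-85237*(-1/99502) + 66636) = -196787 - √(85237/99502 + 66636) = -196787 - √(6630500509/99502) = -196787 - √659748061646518/99502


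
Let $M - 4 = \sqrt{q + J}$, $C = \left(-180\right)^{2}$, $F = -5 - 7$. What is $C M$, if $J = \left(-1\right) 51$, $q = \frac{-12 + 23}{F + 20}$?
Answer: $129600 + 8100 i \sqrt{794} \approx 1.296 \cdot 10^{5} + 2.2824 \cdot 10^{5} i$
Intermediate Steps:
$F = -12$
$q = \frac{11}{8}$ ($q = \frac{-12 + 23}{-12 + 20} = \frac{11}{8} \approx 1.375$)
$J = -51$
$C = 32400$
$M = 4 + \frac{i \sqrt{794}}{4}$ ($M = 4 + \sqrt{\frac{11}{8} - 51} = 4 + \sqrt{- \frac{397}{8}} = 4 + \frac{i \sqrt{794}}{4} \approx 4.0 + 7.0445 i$)
$C M = 32400 \left(4 + \frac{i \sqrt{794}}{4}\right) = 129600 + 8100 i \sqrt{794}$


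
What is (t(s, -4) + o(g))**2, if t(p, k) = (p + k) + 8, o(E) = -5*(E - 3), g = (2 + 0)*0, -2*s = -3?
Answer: 1681/4 ≈ 420.25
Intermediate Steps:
s = 3/2 (s = -1/2*(-3) = 3/2 ≈ 1.5000)
g = 0 (g = 2*0 = 0)
o(E) = 15 - 5*E (o(E) = -5*(-3 + E) = 15 - 5*E)
t(p, k) = 8 + k + p (t(p, k) = (k + p) + 8 = 8 + k + p)
(t(s, -4) + o(g))**2 = ((8 - 4 + 3/2) + (15 - 5*0))**2 = (11/2 + (15 + 0))**2 = (11/2 + 15)**2 = (41/2)**2 = 1681/4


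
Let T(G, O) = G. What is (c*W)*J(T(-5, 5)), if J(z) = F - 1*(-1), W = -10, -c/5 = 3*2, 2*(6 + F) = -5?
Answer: -2250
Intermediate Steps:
F = -17/2 (F = -6 + (½)*(-5) = -6 - 5/2 = -17/2 ≈ -8.5000)
c = -30 (c = -15*2 = -5*6 = -30)
J(z) = -15/2 (J(z) = -17/2 - 1*(-1) = -17/2 + 1 = -15/2)
(c*W)*J(T(-5, 5)) = -30*(-10)*(-15/2) = 300*(-15/2) = -2250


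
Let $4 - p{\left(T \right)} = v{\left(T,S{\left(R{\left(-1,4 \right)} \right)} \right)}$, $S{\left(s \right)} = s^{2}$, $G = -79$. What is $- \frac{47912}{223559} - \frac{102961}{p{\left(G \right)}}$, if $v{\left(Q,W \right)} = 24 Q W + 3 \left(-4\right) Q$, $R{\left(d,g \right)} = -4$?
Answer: $- \frac{24426087703}{6570846128} \approx -3.7173$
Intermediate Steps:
$v{\left(Q,W \right)} = - 12 Q + 24 Q W$ ($v{\left(Q,W \right)} = 24 Q W - 12 Q = - 12 Q + 24 Q W$)
$p{\left(T \right)} = 4 - 372 T$ ($p{\left(T \right)} = 4 - 12 T \left(-1 + 2 \left(-4\right)^{2}\right) = 4 - 12 T \left(-1 + 2 \cdot 16\right) = 4 - 12 T \left(-1 + 32\right) = 4 - 12 T 31 = 4 - 372 T$)
$- \frac{47912}{223559} - \frac{102961}{p{\left(G \right)}} = - \frac{47912}{223559} - \frac{102961}{4 - -29388} = \left(-47912\right) \frac{1}{223559} - \frac{102961}{4 + 29388} = - \frac{47912}{223559} - \frac{102961}{29392} = - \frac{24426087703}{6570846128}$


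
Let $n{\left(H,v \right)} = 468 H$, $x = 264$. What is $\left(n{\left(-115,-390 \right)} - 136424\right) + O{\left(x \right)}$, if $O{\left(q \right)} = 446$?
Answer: $-189798$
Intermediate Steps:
$\left(n{\left(-115,-390 \right)} - 136424\right) + O{\left(x \right)} = \left(468 \left(-115\right) - 136424\right) + 446 = \left(-53820 - 136424\right) + 446 = -190244 + 446 = -189798$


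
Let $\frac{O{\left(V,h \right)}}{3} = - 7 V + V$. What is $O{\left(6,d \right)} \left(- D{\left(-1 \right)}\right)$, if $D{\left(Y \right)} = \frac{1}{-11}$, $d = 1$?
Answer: $- \frac{108}{11} \approx -9.8182$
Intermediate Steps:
$O{\left(V,h \right)} = - 18 V$ ($O{\left(V,h \right)} = 3 \left(- 7 V + V\right) = 3 \left(- 6 V\right) = - 18 V$)
$D{\left(Y \right)} = - \frac{1}{11}$
$O{\left(6,d \right)} \left(- D{\left(-1 \right)}\right) = \left(-18\right) 6 \left(\left(-1\right) \left(- \frac{1}{11}\right)\right) = \left(-108\right) \frac{1}{11} = - \frac{108}{11}$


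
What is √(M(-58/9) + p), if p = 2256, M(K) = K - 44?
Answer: 5*√794/3 ≈ 46.963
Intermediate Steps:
M(K) = -44 + K
√(M(-58/9) + p) = √((-44 - 58/9) + 2256) = √(-454/9 + 2256) = √(19850/9) = 5*√794/3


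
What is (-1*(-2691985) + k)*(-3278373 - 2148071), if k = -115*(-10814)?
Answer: -21356285874180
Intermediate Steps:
k = 1243610
(-1*(-2691985) + k)*(-3278373 - 2148071) = (-1*(-2691985) + 1243610)*(-3278373 - 2148071) = (2691985 + 1243610)*(-5426444) = 3935595*(-5426444) = -21356285874180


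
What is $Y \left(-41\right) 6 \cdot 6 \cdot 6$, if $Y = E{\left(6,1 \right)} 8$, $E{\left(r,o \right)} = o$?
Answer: $-70848$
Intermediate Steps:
$Y = 8$ ($Y = 1 \cdot 8 = 8$)
$Y \left(-41\right) 6 \cdot 6 \cdot 6 = 8 \left(-41\right) 6 \cdot 6 \cdot 6 = - 328 \cdot 36 \cdot 6 = \left(-328\right) 216 = -70848$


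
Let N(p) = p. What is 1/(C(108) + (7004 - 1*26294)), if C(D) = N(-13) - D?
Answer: -1/19411 ≈ -5.1517e-5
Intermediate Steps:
C(D) = -13 - D
1/(C(108) + (7004 - 1*26294)) = 1/((-13 - 1*108) + (7004 - 1*26294)) = 1/((-13 - 108) + (7004 - 26294)) = 1/(-121 - 19290) = 1/(-19411) = -1/19411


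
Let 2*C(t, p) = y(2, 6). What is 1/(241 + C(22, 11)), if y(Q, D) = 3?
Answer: 2/485 ≈ 0.0041237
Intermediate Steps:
C(t, p) = 3/2 (C(t, p) = (½)*3 = 3/2)
1/(241 + C(22, 11)) = 1/(241 + 3/2) = 1/(485/2) = 2/485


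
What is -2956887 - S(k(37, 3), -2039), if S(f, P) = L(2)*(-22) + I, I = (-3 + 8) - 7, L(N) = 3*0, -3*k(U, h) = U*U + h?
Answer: -2956885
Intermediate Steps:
k(U, h) = -h/3 - U**2/3 (k(U, h) = -(U*U + h)/3 = -(U**2 + h)/3 = -(h + U**2)/3 = -h/3 - U**2/3)
L(N) = 0
I = -2 (I = 5 - 7 = -2)
S(f, P) = -2 (S(f, P) = 0*(-22) - 2 = 0 - 2 = -2)
-2956887 - S(k(37, 3), -2039) = -2956887 - 1*(-2) = -2956887 + 2 = -2956885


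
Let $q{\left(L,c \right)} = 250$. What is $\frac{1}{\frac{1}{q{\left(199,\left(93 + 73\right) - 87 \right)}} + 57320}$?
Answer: $\frac{250}{14330001} \approx 1.7446 \cdot 10^{-5}$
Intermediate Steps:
$\frac{1}{\frac{1}{q{\left(199,\left(93 + 73\right) - 87 \right)}} + 57320} = \frac{1}{\frac{1}{250} + 57320} = \frac{1}{\frac{14330001}{250}} = \frac{250}{14330001}$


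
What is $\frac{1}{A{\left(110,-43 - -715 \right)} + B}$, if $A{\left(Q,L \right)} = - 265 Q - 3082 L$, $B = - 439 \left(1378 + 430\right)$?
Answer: $- \frac{1}{2893966} \approx -3.4555 \cdot 10^{-7}$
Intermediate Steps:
$B = -793712$ ($B = \left(-439\right) 1808 = -793712$)
$A{\left(Q,L \right)} = - 3082 L - 265 Q$
$\frac{1}{A{\left(110,-43 - -715 \right)} + B} = \frac{1}{\left(- 3082 \left(-43 - -715\right) - 29150\right) - 793712} = \frac{1}{\left(- 3082 \left(-43 + 715\right) - 29150\right) - 793712} = \frac{1}{\left(\left(-3082\right) 672 - 29150\right) - 793712} = \frac{1}{\left(-2071104 - 29150\right) - 793712} = \frac{1}{-2100254 - 793712} = \frac{1}{-2893966} = - \frac{1}{2893966}$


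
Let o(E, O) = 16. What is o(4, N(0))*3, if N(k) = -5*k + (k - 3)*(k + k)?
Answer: 48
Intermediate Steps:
N(k) = -5*k + 2*k*(-3 + k) (N(k) = -5*k + (-3 + k)*(2*k) = -5*k + 2*k*(-3 + k))
o(4, N(0))*3 = 16*3 = 48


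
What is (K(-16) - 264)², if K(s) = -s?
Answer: 61504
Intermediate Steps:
(K(-16) - 264)² = (-1*(-16) - 264)² = (16 - 264)² = (-248)² = 61504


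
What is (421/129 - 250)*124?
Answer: -3946796/129 ≈ -30595.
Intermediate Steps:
(421/129 - 250)*124 = -31829/129*124 = -3946796/129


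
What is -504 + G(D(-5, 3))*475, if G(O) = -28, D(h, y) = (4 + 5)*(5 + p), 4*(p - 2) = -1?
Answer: -13804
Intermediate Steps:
p = 7/4 (p = 2 + (1/4)*(-1) = 2 - 1/4 = 7/4 ≈ 1.7500)
D(h, y) = 243/4 (D(h, y) = (4 + 5)*(5 + 7/4) = 9*(27/4) = 243/4)
-504 + G(D(-5, 3))*475 = -504 - 28*475 = -504 - 13300 = -13804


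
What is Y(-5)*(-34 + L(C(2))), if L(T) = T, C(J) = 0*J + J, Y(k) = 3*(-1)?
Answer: 96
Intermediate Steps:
Y(k) = -3
C(J) = J (C(J) = 0 + J = J)
Y(-5)*(-34 + L(C(2))) = -3*(-34 + 2) = -3*(-32) = 96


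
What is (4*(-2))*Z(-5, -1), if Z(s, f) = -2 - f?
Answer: 8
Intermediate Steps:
(4*(-2))*Z(-5, -1) = (4*(-2))*(-2 - 1*(-1)) = -8*(-2 + 1) = -8*(-1) = 8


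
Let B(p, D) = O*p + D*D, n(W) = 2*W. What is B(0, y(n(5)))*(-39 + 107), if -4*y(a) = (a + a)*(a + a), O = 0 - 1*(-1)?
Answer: 680000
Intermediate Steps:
O = 1 (O = 0 + 1 = 1)
y(a) = -a**2 (y(a) = -(a + a)*(a + a)/4 = -2*a*2*a/4 = -a**2)
B(p, D) = p + D**2 (B(p, D) = 1*p + D*D = p + D**2)
B(0, y(n(5)))*(-39 + 107) = (0 + (-(2*5)**2)**2)*(-39 + 107) = (0 + (-1*10**2)**2)*68 = (0 + (-1*100)**2)*68 = (0 + (-100)**2)*68 = (0 + 10000)*68 = 10000*68 = 680000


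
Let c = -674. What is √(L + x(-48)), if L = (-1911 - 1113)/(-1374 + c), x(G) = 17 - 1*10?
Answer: √2170/16 ≈ 2.9115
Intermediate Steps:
x(G) = 7 (x(G) = 17 - 10 = 7)
L = 189/128 (L = (-1911 - 1113)/(-1374 - 674) = -3024/(-2048) = -3024*(-1/2048) = 189/128 ≈ 1.4766)
√(L + x(-48)) = √(189/128 + 7) = √(1085/128) = √2170/16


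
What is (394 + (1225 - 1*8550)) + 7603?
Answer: 672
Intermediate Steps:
(394 + (1225 - 1*8550)) + 7603 = (394 + (1225 - 8550)) + 7603 = (394 - 7325) + 7603 = -6931 + 7603 = 672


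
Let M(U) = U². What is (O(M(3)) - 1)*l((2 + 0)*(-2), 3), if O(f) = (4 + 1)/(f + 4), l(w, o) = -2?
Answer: 16/13 ≈ 1.2308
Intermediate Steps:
O(f) = 5/(4 + f)
(O(M(3)) - 1)*l((2 + 0)*(-2), 3) = (5/(4 + 3²) - 1)*(-2) = (5/(4 + 9) - 1)*(-2) = (5/13 - 1)*(-2) = -8/13*(-2) = 16/13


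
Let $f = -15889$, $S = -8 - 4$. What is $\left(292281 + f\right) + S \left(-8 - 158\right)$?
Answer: $278384$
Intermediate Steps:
$S = -12$ ($S = -8 - 4 = -12$)
$\left(292281 + f\right) + S \left(-8 - 158\right) = \left(292281 - 15889\right) - 12 \left(-8 - 158\right) = 276392 - -1992 = 276392 + 1992 = 278384$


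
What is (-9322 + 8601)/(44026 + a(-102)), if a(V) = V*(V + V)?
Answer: -103/9262 ≈ -0.011121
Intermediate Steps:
a(V) = 2*V**2 (a(V) = V*(2*V) = 2*V**2)
(-9322 + 8601)/(44026 + a(-102)) = (-9322 + 8601)/(44026 + 2*(-102)**2) = -721/(44026 + 2*10404) = -721/(44026 + 20808) = -721/64834 = -721*1/64834 = -103/9262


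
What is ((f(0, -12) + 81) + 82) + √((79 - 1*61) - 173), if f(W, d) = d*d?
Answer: 307 + I*√155 ≈ 307.0 + 12.45*I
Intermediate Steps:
f(W, d) = d²
((f(0, -12) + 81) + 82) + √((79 - 1*61) - 173) = (((-12)² + 81) + 82) + √((79 - 1*61) - 173) = ((144 + 81) + 82) + √((79 - 61) - 173) = (225 + 82) + √(18 - 173) = 307 + √(-155) = 307 + I*√155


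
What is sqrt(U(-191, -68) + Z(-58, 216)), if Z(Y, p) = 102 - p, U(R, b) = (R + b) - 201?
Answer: I*sqrt(574) ≈ 23.958*I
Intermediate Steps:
U(R, b) = -201 + R + b
sqrt(U(-191, -68) + Z(-58, 216)) = sqrt((-201 - 191 - 68) + (102 - 1*216)) = sqrt(-460 + (102 - 216)) = sqrt(-460 - 114) = sqrt(-574) = I*sqrt(574)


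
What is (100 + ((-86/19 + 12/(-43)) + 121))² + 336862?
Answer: 256050189679/667489 ≈ 3.8360e+5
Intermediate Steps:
(100 + ((-86/19 + 12/(-43)) + 121))² + 336862 = (100 + ((-86*1/19 + 12*(-1/43)) + 121))² + 336862 = (100 + ((-86/19 - 12/43) + 121))² + 336862 = (100 + (-3926/817 + 121))² + 336862 = (100 + 94931/817)² + 336862 = (176631/817)² + 336862 = 31198510161/667489 + 336862 = 256050189679/667489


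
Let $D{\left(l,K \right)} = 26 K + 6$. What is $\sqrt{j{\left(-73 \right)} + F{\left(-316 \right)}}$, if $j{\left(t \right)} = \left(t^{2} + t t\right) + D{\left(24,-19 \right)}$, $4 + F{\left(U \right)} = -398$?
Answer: $2 \sqrt{2442} \approx 98.833$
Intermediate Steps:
$F{\left(U \right)} = -402$ ($F{\left(U \right)} = -4 - 398 = -402$)
$D{\left(l,K \right)} = 6 + 26 K$
$j{\left(t \right)} = -488 + 2 t^{2}$ ($j{\left(t \right)} = \left(t^{2} + t t\right) + \left(6 + 26 \left(-19\right)\right) = \left(t^{2} + t^{2}\right) + \left(6 - 494\right) = 2 t^{2} - 488 = -488 + 2 t^{2}$)
$\sqrt{j{\left(-73 \right)} + F{\left(-316 \right)}} = \sqrt{\left(-488 + 2 \left(-73\right)^{2}\right) - 402} = \sqrt{\left(-488 + 2 \cdot 5329\right) - 402} = \sqrt{\left(-488 + 10658\right) - 402} = \sqrt{10170 - 402} = \sqrt{9768} = 2 \sqrt{2442}$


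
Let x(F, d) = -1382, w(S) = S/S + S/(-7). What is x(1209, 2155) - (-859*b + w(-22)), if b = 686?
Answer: 4115215/7 ≈ 5.8789e+5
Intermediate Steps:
w(S) = 1 - S/7 (w(S) = 1 + S*(-⅐) = 1 - S/7)
x(1209, 2155) - (-859*b + w(-22)) = -1382 - (-859*686 + (1 - ⅐*(-22))) = -1382 - (-589274 + (1 + 22/7)) = -1382 - (-589274 + 29/7) = -1382 - 1*(-4124889/7) = -1382 + 4124889/7 = 4115215/7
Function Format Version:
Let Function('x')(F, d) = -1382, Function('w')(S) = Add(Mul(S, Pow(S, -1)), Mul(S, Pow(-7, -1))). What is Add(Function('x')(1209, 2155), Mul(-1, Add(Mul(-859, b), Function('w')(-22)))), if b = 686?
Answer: Rational(4115215, 7) ≈ 5.8789e+5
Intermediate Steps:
Function('w')(S) = Add(1, Mul(Rational(-1, 7), S)) (Function('w')(S) = Add(1, Mul(S, Rational(-1, 7))) = Add(1, Mul(Rational(-1, 7), S)))
Add(Function('x')(1209, 2155), Mul(-1, Add(Mul(-859, b), Function('w')(-22)))) = Add(-1382, Mul(-1, Add(Mul(-859, 686), Add(1, Mul(Rational(-1, 7), -22))))) = Add(-1382, Mul(-1, Add(-589274, Add(1, Rational(22, 7))))) = Add(-1382, Mul(-1, Add(-589274, Rational(29, 7)))) = Add(-1382, Mul(-1, Rational(-4124889, 7))) = Add(-1382, Rational(4124889, 7)) = Rational(4115215, 7)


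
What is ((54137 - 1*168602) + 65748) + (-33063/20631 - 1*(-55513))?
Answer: 46725071/6877 ≈ 6794.4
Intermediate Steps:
((54137 - 1*168602) + 65748) + (-33063/20631 - 1*(-55513)) = ((54137 - 168602) + 65748) + (-33063*1/20631 + 55513) = (-114465 + 65748) + (-11021/6877 + 55513) = -48717 + 381751880/6877 = 46725071/6877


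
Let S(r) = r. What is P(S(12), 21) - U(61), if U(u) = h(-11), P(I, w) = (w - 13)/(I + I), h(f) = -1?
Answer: 4/3 ≈ 1.3333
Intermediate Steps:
P(I, w) = (-13 + w)/(2*I) (P(I, w) = (-13 + w)/((2*I)) = (-13 + w)*(1/(2*I)) = (-13 + w)/(2*I))
U(u) = -1
P(S(12), 21) - U(61) = (1/2)*(-13 + 21)/12 - 1*(-1) = (1/2)*(1/12)*8 + 1 = 1/3 + 1 = 4/3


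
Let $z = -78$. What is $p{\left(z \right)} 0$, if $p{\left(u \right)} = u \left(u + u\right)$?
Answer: $0$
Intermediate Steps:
$p{\left(u \right)} = 2 u^{2}$ ($p{\left(u \right)} = u 2 u = 2 u^{2}$)
$p{\left(z \right)} 0 = 2 \left(-78\right)^{2} \cdot 0 = 2 \cdot 6084 \cdot 0 = 12168 \cdot 0 = 0$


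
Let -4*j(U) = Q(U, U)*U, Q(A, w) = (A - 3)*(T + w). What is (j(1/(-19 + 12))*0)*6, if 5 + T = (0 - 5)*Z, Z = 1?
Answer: 0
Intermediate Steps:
T = -10 (T = -5 + (0 - 5)*1 = -5 - 5*1 = -5 - 5 = -10)
Q(A, w) = (-10 + w)*(-3 + A) (Q(A, w) = (A - 3)*(-10 + w) = (-3 + A)*(-10 + w) = (-10 + w)*(-3 + A))
j(U) = -U*(30 + U**2 - 13*U)/4 (j(U) = -(30 - 10*U - 3*U + U*U)*U/4 = -(30 - 10*U - 3*U + U**2)*U/4 = -(30 + U**2 - 13*U)*U/4 = -U*(30 + U**2 - 13*U)/4)
(j(1/(-19 + 12))*0)*6 = (((-30 - (1/(-19 + 12))**2 + 13/(-19 + 12))/(4*(-19 + 12)))*0)*6 = (((1/4)*(-30 - (1/(-7))**2 + 13/(-7))/(-7))*0)*6 = (((1/4)*(-1/7)*(-30 - (-1/7)**2 + 13*(-1/7)))*0)*6 = (((1/4)*(-1/7)*(-30 - 1*1/49 - 13/7))*0)*6 = (((1/4)*(-1/7)*(-30 - 1/49 - 13/7))*0)*6 = (((1/4)*(-1/7)*(-1562/49))*0)*6 = ((781/686)*0)*6 = 0*6 = 0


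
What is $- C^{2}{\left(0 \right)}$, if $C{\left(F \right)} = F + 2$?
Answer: $-4$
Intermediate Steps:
$C{\left(F \right)} = 2 + F$
$- C^{2}{\left(0 \right)} = - \left(2 + 0\right)^{2} = - 2^{2} = \left(-1\right) 4 = -4$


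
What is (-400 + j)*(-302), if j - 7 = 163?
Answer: 69460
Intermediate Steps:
j = 170 (j = 7 + 163 = 170)
(-400 + j)*(-302) = (-400 + 170)*(-302) = -230*(-302) = 69460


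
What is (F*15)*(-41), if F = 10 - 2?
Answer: -4920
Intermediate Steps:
F = 8
(F*15)*(-41) = (8*15)*(-41) = 120*(-41) = -4920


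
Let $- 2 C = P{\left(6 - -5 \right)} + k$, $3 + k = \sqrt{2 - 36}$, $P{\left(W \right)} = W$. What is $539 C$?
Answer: $-2156 - \frac{539 i \sqrt{34}}{2} \approx -2156.0 - 1571.4 i$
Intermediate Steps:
$k = -3 + i \sqrt{34}$ ($k = -3 + \sqrt{2 - 36} = -3 + \sqrt{-34} = -3 + i \sqrt{34} \approx -3.0 + 5.831 i$)
$C = -4 - \frac{i \sqrt{34}}{2}$ ($C = - \frac{\left(6 - -5\right) - \left(3 - i \sqrt{34}\right)}{2} = - \frac{\left(6 + 5\right) - \left(3 - i \sqrt{34}\right)}{2} = - \frac{11 - \left(3 - i \sqrt{34}\right)}{2} = - \frac{8 + i \sqrt{34}}{2} = -4 - \frac{i \sqrt{34}}{2} \approx -4.0 - 2.9155 i$)
$539 C = 539 \left(-4 - \frac{i \sqrt{34}}{2}\right) = -2156 - \frac{539 i \sqrt{34}}{2}$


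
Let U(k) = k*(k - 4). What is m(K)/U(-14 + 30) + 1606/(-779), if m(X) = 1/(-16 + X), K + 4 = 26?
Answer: -1849333/897408 ≈ -2.0607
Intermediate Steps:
K = 22 (K = -4 + 26 = 22)
U(k) = k*(-4 + k)
m(K)/U(-14 + 30) + 1606/(-779) = 1/((-16 + 22)*(((-14 + 30)*(-4 + (-14 + 30))))) + 1606/(-779) = 1/(6*((16*(-4 + 16)))) + 1606*(-1/779) = 1/(6*((16*12))) - 1606/779 = (1/6)/192 - 1606/779 = (1/6)*(1/192) - 1606/779 = 1/1152 - 1606/779 = -1849333/897408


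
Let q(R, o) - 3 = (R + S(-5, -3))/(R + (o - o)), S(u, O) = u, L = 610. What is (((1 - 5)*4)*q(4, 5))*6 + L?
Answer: 346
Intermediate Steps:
q(R, o) = 3 + (-5 + R)/R (q(R, o) = 3 + (R - 5)/(R + (o - o)) = 3 + (-5 + R)/(R + 0) = 3 + (-5 + R)/R)
(((1 - 5)*4)*q(4, 5))*6 + L = (((1 - 5)*4)*(4 - 5/4))*6 + 610 = ((-4*4)*(4 - 5*¼))*6 + 610 = -16*(4 - 5/4)*6 + 610 = -16*11/4*6 + 610 = -44*6 + 610 = -264 + 610 = 346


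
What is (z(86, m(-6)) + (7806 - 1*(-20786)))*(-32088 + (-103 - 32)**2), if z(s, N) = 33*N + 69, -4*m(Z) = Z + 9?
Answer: -1587937335/4 ≈ -3.9698e+8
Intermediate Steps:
m(Z) = -9/4 - Z/4 (m(Z) = -(Z + 9)/4 = -(9 + Z)/4 = -9/4 - Z/4)
z(s, N) = 69 + 33*N
(z(86, m(-6)) + (7806 - 1*(-20786)))*(-32088 + (-103 - 32)**2) = ((69 + 33*(-9/4 - 1/4*(-6))) + (7806 - 1*(-20786)))*(-32088 + (-103 - 32)**2) = ((69 + 33*(-9/4 + 3/2)) + (7806 + 20786))*(-32088 + (-135)**2) = ((69 + 33*(-3/4)) + 28592)*(-32088 + 18225) = ((69 - 99/4) + 28592)*(-13863) = (177/4 + 28592)*(-13863) = (114545/4)*(-13863) = -1587937335/4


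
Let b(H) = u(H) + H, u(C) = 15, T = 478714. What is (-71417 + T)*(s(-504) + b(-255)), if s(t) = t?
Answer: -303028968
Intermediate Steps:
b(H) = 15 + H
(-71417 + T)*(s(-504) + b(-255)) = (-71417 + 478714)*(-504 + (15 - 255)) = 407297*(-504 - 240) = 407297*(-744) = -303028968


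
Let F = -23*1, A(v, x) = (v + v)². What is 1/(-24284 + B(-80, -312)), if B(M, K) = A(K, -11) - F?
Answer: 1/365115 ≈ 2.7389e-6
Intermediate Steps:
A(v, x) = 4*v² (A(v, x) = (2*v)² = 4*v²)
F = -23
B(M, K) = 23 + 4*K² (B(M, K) = 4*K² - 1*(-23) = 4*K² + 23 = 23 + 4*K²)
1/(-24284 + B(-80, -312)) = 1/(-24284 + (23 + 4*(-312)²)) = 1/(-24284 + (23 + 4*97344)) = 1/(-24284 + (23 + 389376)) = 1/(-24284 + 389399) = 1/365115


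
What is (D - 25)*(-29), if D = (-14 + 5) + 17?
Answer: 493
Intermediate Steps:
D = 8 (D = -9 + 17 = 8)
(D - 25)*(-29) = (8 - 25)*(-29) = -17*(-29) = 493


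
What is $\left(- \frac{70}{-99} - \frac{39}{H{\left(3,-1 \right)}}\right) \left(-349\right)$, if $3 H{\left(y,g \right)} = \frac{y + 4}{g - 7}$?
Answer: $- \frac{32510746}{693} \approx -46913.0$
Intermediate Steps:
$H{\left(y,g \right)} = \frac{4 + y}{3 \left(-7 + g\right)}$ ($H{\left(y,g \right)} = \frac{\left(y + 4\right) \frac{1}{g - 7}}{3} = \frac{\left(4 + y\right) \frac{1}{-7 + g}}{3} = \frac{\frac{1}{-7 + g} \left(4 + y\right)}{3} = \frac{4 + y}{3 \left(-7 + g\right)}$)
$\left(- \frac{70}{-99} - \frac{39}{H{\left(3,-1 \right)}}\right) \left(-349\right) = \left(- \frac{70}{-99} - \frac{39}{\frac{1}{3} \frac{1}{-7 - 1} \left(4 + 3\right)}\right) \left(-349\right) = \left(\left(-70\right) \left(- \frac{1}{99}\right) - \frac{39}{\frac{1}{3} \frac{1}{-8} \cdot 7}\right) \left(-349\right) = \left(\frac{70}{99} - \frac{39}{\frac{1}{3} \left(- \frac{1}{8}\right) 7}\right) \left(-349\right) = \left(\frac{70}{99} - \frac{39}{- \frac{7}{24}}\right) \left(-349\right) = \left(\frac{70}{99} - - \frac{936}{7}\right) \left(-349\right) = \left(\frac{70}{99} + \frac{936}{7}\right) \left(-349\right) = \frac{93154}{693} \left(-349\right) = - \frac{32510746}{693}$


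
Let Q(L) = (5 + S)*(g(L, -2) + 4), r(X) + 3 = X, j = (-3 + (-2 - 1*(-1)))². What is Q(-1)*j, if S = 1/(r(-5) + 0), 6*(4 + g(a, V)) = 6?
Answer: 78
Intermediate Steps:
j = 16 (j = (-3 + (-2 + 1))² = (-3 - 1)² = (-4)² = 16)
r(X) = -3 + X
g(a, V) = -3 (g(a, V) = -4 + (⅙)*6 = -4 + 1 = -3)
S = -⅛ (S = 1/((-3 - 5) + 0) = 1/(-8 + 0) = 1/(-8) = -⅛ ≈ -0.12500)
Q(L) = 39/8 (Q(L) = (5 - ⅛)*(-3 + 4) = (39/8)*1 = 39/8)
Q(-1)*j = (39/8)*16 = 78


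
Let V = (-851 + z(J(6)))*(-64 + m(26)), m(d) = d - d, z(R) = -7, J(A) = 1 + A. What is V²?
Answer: 3015327744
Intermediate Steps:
m(d) = 0
V = 54912 (V = (-851 - 7)*(-64 + 0) = -858*(-64) = 54912)
V² = 54912² = 3015327744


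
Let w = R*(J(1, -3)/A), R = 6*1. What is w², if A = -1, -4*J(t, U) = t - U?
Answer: 36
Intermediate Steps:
R = 6
J(t, U) = -t/4 + U/4 (J(t, U) = -(t - U)/4 = -t/4 + U/4)
w = 6 (w = 6*((-¼*1 + (¼)*(-3))/(-1)) = 6*((-¼ - ¾)*(-1)) = 6*(-1*(-1)) = 6*1 = 6)
w² = 6² = 36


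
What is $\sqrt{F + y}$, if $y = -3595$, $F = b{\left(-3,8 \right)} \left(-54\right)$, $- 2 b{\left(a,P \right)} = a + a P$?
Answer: $2 i \sqrt{1081} \approx 65.757 i$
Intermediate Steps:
$b{\left(a,P \right)} = - \frac{a}{2} - \frac{P a}{2}$ ($b{\left(a,P \right)} = - \frac{a + a P}{2} = - \frac{a + P a}{2} = - \frac{a}{2} - \frac{P a}{2}$)
$F = -729$ ($F = \left(- \frac{1}{2}\right) \left(-3\right) \left(1 + 8\right) \left(-54\right) = \left(- \frac{1}{2}\right) \left(-3\right) 9 \left(-54\right) = \frac{27}{2} \left(-54\right) = -729$)
$\sqrt{F + y} = \sqrt{-729 - 3595} = \sqrt{-4324} = 2 i \sqrt{1081}$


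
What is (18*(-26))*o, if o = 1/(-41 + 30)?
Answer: 468/11 ≈ 42.545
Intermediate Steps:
o = -1/11 (o = 1/(-11) = -1/11 ≈ -0.090909)
(18*(-26))*o = (18*(-26))*(-1/11) = -468*(-1/11) = 468/11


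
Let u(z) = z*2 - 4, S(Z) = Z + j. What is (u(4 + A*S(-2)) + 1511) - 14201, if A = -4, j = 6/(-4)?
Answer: -12658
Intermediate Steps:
j = -3/2 (j = 6*(-1/4) = -3/2 ≈ -1.5000)
S(Z) = -3/2 + Z (S(Z) = Z - 3/2 = -3/2 + Z)
u(z) = -4 + 2*z (u(z) = 2*z - 4 = -4 + 2*z)
(u(4 + A*S(-2)) + 1511) - 14201 = ((-4 + 2*(4 - 4*(-3/2 - 2))) + 1511) - 14201 = ((-4 + 2*(4 - 4*(-7/2))) + 1511) - 14201 = ((-4 + 2*(4 + 14)) + 1511) - 14201 = ((-4 + 2*18) + 1511) - 14201 = ((-4 + 36) + 1511) - 14201 = (32 + 1511) - 14201 = 1543 - 14201 = -12658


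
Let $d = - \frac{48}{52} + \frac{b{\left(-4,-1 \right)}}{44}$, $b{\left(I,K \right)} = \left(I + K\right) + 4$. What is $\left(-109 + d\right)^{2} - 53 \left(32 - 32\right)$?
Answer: $\frac{3955026321}{327184} \approx 12088.0$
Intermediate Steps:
$b{\left(I,K \right)} = 4 + I + K$
$d = - \frac{541}{572}$ ($d = - \frac{48}{52} + \frac{4 - 4 - 1}{44} = \left(-48\right) \frac{1}{52} - \frac{1}{44} = - \frac{12}{13} - \frac{1}{44} = - \frac{541}{572} \approx -0.9458$)
$\left(-109 + d\right)^{2} - 53 \left(32 - 32\right) = \left(-109 - \frac{541}{572}\right)^{2} - 53 \left(32 - 32\right) = \left(- \frac{62889}{572}\right)^{2} - 0 = \frac{3955026321}{327184} + 0 = \frac{3955026321}{327184}$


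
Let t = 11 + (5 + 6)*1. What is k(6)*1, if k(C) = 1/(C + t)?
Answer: 1/28 ≈ 0.035714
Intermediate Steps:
t = 22 (t = 11 + 11*1 = 11 + 11 = 22)
k(C) = 1/(22 + C) (k(C) = 1/(C + 22) = 1/(22 + C))
k(6)*1 = 1/(22 + 6) = 1/28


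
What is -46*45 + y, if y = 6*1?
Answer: -2064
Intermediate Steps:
y = 6
-46*45 + y = -46*45 + 6 = -2070 + 6 = -2064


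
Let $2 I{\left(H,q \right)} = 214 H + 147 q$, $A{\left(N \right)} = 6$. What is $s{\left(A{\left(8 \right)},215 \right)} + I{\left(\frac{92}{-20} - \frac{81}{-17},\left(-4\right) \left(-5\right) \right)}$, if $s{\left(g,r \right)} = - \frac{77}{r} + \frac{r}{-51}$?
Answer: $\frac{3252328}{2193} \approx 1483.0$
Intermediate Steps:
$s{\left(g,r \right)} = - \frac{77}{r} - \frac{r}{51}$ ($s{\left(g,r \right)} = - \frac{77}{r} + r \left(- \frac{1}{51}\right) = - \frac{77}{r} - \frac{r}{51}$)
$I{\left(H,q \right)} = 107 H + \frac{147 q}{2}$ ($I{\left(H,q \right)} = \frac{214 H + 147 q}{2} = \frac{147 q + 214 H}{2} = 107 H + \frac{147 q}{2}$)
$s{\left(A{\left(8 \right)},215 \right)} + I{\left(\frac{92}{-20} - \frac{81}{-17},\left(-4\right) \left(-5\right) \right)} = \left(- \frac{77}{215} - \frac{215}{51}\right) + \left(107 \left(\frac{92}{-20} - \frac{81}{-17}\right) + \frac{147 \left(\left(-4\right) \left(-5\right)\right)}{2}\right) = \left(\left(-77\right) \frac{1}{215} - \frac{215}{51}\right) + \left(107 \left(92 \left(- \frac{1}{20}\right) - - \frac{81}{17}\right) + \frac{147}{2} \cdot 20\right) = \left(- \frac{77}{215} - \frac{215}{51}\right) + \left(107 \left(- \frac{23}{5} + \frac{81}{17}\right) + 1470\right) = - \frac{50152}{10965} + \left(107 \cdot \frac{14}{85} + 1470\right) = - \frac{50152}{10965} + \left(\frac{1498}{85} + 1470\right) = - \frac{50152}{10965} + \frac{126448}{85} = \frac{3252328}{2193}$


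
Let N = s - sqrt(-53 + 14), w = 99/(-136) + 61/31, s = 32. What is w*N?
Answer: 20908/527 - 5227*I*sqrt(39)/4216 ≈ 39.674 - 7.7426*I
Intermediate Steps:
w = 5227/4216 (w = 99*(-1/136) + 61*(1/31) = -99/136 + 61/31 = 5227/4216 ≈ 1.2398)
N = 32 - I*sqrt(39) (N = 32 - sqrt(-53 + 14) = 32 - sqrt(-39) = 32 - I*sqrt(39) ≈ 32.0 - 6.245*I)
w*N = 5227*(32 - I*sqrt(39))/4216 = 20908/527 - 5227*I*sqrt(39)/4216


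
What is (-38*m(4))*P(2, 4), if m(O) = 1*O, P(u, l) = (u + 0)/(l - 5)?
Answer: 304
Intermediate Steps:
P(u, l) = u/(-5 + l)
m(O) = O
(-38*m(4))*P(2, 4) = (-38*4)*(2/(-5 + 4)) = -304/(-1) = -304*(-1) = -152*(-2) = 304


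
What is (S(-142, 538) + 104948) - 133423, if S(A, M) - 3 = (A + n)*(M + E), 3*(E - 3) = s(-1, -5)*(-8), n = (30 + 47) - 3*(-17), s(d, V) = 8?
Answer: -107242/3 ≈ -35747.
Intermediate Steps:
n = 128 (n = 77 + 51 = 128)
E = -55/3 (E = 3 + (8*(-8))/3 = 3 + (1/3)*(-64) = 3 - 64/3 = -55/3 ≈ -18.333)
S(A, M) = 3 + (128 + A)*(-55/3 + M) (S(A, M) = 3 + (A + 128)*(M - 55/3) = 3 + (128 + A)*(-55/3 + M))
(S(-142, 538) + 104948) - 133423 = ((-7031/3 + 128*538 - 55/3*(-142) - 142*538) + 104948) - 133423 = ((-7031/3 + 68864 + 7810/3 - 76396) + 104948) - 133423 = (-21817/3 + 104948) - 133423 = 293027/3 - 133423 = -107242/3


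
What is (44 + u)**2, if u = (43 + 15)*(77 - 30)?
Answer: 7672900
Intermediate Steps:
u = 2726 (u = 58*47 = 2726)
(44 + u)**2 = (44 + 2726)**2 = 2770**2 = 7672900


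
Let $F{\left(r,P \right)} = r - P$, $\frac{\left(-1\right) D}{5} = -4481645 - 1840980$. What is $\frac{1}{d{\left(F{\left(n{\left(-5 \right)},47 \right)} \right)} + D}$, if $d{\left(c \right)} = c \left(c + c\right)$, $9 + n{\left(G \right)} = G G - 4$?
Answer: $\frac{1}{31615575} \approx 3.163 \cdot 10^{-8}$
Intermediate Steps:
$n{\left(G \right)} = -13 + G^{2}$ ($n{\left(G \right)} = -9 + \left(G G - 4\right) = -9 + \left(G^{2} - 4\right) = -9 + \left(-4 + G^{2}\right) = -13 + G^{2}$)
$D = 31613125$ ($D = - 5 \left(-4481645 - 1840980\right) = \left(-5\right) \left(-6322625\right) = 31613125$)
$d{\left(c \right)} = 2 c^{2}$ ($d{\left(c \right)} = c 2 c = 2 c^{2}$)
$\frac{1}{d{\left(F{\left(n{\left(-5 \right)},47 \right)} \right)} + D} = \frac{1}{2 \left(\left(-13 + \left(-5\right)^{2}\right) - 47\right)^{2} + 31613125} = \frac{1}{2 \left(\left(-13 + 25\right) - 47\right)^{2} + 31613125} = \frac{1}{2 \left(12 - 47\right)^{2} + 31613125} = \frac{1}{2 \left(-35\right)^{2} + 31613125} = \frac{1}{2 \cdot 1225 + 31613125} = \frac{1}{2450 + 31613125} = \frac{1}{31615575}$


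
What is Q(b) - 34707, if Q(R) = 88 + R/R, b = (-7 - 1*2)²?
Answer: -34618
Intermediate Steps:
b = 81 (b = (-7 - 2)² = (-9)² = 81)
Q(R) = 89 (Q(R) = 88 + 1 = 89)
Q(b) - 34707 = 89 - 34707 = -34618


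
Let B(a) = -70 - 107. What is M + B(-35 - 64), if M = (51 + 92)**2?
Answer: 20272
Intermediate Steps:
B(a) = -177
M = 20449 (M = 143**2 = 20449)
M + B(-35 - 64) = 20449 - 177 = 20272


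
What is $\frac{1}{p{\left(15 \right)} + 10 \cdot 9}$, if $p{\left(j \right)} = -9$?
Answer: $\frac{1}{81} \approx 0.012346$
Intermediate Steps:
$\frac{1}{p{\left(15 \right)} + 10 \cdot 9} = \frac{1}{-9 + 10 \cdot 9} = \frac{1}{-9 + 90} = \frac{1}{81}$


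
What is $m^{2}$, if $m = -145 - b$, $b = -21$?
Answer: $15376$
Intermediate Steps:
$m = -124$ ($m = -145 - -21 = -145 + 21 = -124$)
$m^{2} = \left(-124\right)^{2} = 15376$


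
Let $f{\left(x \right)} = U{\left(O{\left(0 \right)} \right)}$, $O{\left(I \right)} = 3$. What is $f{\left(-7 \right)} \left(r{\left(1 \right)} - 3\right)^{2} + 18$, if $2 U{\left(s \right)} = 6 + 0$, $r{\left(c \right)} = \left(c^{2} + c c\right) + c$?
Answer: $18$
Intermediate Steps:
$r{\left(c \right)} = c + 2 c^{2}$ ($r{\left(c \right)} = \left(c^{2} + c^{2}\right) + c = 2 c^{2} + c = c + 2 c^{2}$)
$U{\left(s \right)} = 3$ ($U{\left(s \right)} = \frac{6 + 0}{2} = \frac{1}{2} \cdot 6 = 3$)
$f{\left(x \right)} = 3$
$f{\left(-7 \right)} \left(r{\left(1 \right)} - 3\right)^{2} + 18 = 3 \left(1 \left(1 + 2 \cdot 1\right) - 3\right)^{2} + 18 = 3 \left(1 \left(1 + 2\right) - 3\right)^{2} + 18 = 3 \left(1 \cdot 3 - 3\right)^{2} + 18 = 3 \left(3 - 3\right)^{2} + 18 = 3 \cdot 0^{2} + 18 = 3 \cdot 0 + 18 = 0 + 18 = 18$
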